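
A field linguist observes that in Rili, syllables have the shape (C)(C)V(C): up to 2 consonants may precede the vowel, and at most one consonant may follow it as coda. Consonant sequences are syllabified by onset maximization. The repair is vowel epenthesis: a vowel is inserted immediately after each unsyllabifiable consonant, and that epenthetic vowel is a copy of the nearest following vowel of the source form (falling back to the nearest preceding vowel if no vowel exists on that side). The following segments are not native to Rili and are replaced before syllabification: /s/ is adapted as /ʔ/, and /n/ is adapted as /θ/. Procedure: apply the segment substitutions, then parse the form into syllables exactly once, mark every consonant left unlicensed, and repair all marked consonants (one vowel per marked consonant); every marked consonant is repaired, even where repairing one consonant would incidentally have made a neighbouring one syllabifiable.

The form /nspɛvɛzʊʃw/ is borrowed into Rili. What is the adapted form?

θɛʔpɛvɛzʊʃwʊ

Substitution: /n/ → /θ/, /s/ → /ʔ/, giving /θʔpɛvɛzʊʃw/.
Under (C)(C)V(C), the unsyllabifiable consonants are /θ/, /w/ (at most one coda consonant is licensed; onsets may contain at most 2 consonants).
Each unlicensed consonant becomes the onset of a new syllable: /θ/ → /θɛ/, /w/ → /wʊ/.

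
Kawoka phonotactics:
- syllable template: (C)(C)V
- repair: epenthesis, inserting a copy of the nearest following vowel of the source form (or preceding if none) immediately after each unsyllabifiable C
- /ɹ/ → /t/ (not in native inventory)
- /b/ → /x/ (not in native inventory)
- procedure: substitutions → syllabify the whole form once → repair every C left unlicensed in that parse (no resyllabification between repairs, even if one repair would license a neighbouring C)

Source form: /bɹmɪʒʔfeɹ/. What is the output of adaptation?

Substitution: /b/ → /x/, /ɹ/ → /t/, giving /xtmɪʒʔfet/.
Under (C)(C)V, the unsyllabifiable consonants are /x/, /ʒ/, /t/ (no codas are permitted; onsets may contain at most 2 consonants).
Each unlicensed consonant becomes the onset of a new syllable: /x/ → /xɪ/, /ʒ/ → /ʒe/, /t/ → /te/.

xɪtmɪʒeʔfete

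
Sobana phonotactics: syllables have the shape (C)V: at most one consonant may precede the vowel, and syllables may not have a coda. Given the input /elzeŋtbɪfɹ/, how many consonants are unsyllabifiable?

Syllabifying with onset maximization leaves /l/, /ŋ/, /t/, /f/, /ɹ/ stranded (no codas are permitted; onsets are limited to one consonant).

5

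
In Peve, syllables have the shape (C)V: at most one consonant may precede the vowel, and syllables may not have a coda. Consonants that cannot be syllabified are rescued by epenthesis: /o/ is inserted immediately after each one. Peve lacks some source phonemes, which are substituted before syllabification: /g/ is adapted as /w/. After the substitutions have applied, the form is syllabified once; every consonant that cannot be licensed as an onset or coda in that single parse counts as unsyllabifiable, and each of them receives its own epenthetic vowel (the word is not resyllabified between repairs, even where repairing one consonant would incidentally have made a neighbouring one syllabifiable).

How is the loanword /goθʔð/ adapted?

Substitution: /g/ → /w/, giving /woθʔð/.
The consonants /θ/, /ʔ/, /ð/ cannot be parsed into a legal (C)V syllable (no codas are permitted; onsets are limited to one consonant).
Each unlicensed consonant becomes the onset of a new syllable: /θ/ → /θo/, /ʔ/ → /ʔo/, /ð/ → /ðo/.

woθoʔoðo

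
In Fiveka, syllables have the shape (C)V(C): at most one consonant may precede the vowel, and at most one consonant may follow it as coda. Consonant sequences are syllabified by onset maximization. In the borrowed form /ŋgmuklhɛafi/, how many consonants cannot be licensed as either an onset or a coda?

Syllabifying with onset maximization leaves /ŋ/, /g/, /l/ stranded (at most one coda consonant is licensed; onsets are limited to one consonant).

3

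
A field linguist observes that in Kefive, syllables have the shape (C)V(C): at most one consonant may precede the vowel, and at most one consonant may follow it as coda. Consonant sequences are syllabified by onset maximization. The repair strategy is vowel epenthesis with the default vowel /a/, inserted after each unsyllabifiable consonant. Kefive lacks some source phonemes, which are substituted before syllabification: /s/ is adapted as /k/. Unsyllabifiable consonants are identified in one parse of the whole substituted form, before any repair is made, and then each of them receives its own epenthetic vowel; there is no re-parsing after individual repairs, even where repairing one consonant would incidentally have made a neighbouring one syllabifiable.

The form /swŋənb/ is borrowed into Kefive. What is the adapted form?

kawaŋənba

Substitution: /s/ → /k/, giving /kwŋənb/.
Under (C)V(C), the unsyllabifiable consonants are /k/, /w/, /b/ (at most one coda consonant is licensed; onsets are limited to one consonant).
Each unlicensed consonant becomes the onset of a new syllable: /k/ → /ka/, /w/ → /wa/, /b/ → /ba/.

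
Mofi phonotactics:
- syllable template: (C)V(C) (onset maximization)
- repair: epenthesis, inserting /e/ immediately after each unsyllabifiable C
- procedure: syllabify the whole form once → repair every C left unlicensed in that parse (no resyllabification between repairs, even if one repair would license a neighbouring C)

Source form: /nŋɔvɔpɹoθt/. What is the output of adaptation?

Under (C)V(C), the unsyllabifiable consonants are /n/, /t/ (at most one coda consonant is licensed; onsets are limited to one consonant).
Inserting the epenthetic vowel yields /n/ → /ne/, /t/ → /te/.

neŋɔvɔpɹoθte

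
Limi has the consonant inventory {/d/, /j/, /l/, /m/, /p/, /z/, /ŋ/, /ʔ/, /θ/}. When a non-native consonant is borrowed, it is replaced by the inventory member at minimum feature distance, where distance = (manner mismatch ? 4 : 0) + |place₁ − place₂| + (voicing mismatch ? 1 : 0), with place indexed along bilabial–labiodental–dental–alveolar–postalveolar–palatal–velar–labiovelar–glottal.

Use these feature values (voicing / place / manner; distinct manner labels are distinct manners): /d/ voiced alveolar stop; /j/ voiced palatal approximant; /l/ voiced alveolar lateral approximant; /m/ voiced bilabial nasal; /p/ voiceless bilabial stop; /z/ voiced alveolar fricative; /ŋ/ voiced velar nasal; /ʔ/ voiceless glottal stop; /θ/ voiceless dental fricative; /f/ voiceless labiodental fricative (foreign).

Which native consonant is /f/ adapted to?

/θ/ is closest: same manner (fricative), place distance 1 (labiodental→dental), same voicing; total 1. Next closest is /z/ at distance 3.

θ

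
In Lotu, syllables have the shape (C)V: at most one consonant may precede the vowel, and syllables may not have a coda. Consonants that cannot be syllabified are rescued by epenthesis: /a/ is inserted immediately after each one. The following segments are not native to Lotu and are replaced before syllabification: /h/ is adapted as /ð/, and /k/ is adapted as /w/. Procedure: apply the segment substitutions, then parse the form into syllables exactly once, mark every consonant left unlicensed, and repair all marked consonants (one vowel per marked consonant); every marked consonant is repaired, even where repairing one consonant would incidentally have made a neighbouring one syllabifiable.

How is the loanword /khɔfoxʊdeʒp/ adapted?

Substitution: /k/ → /w/, /h/ → /ð/, giving /wðɔfoxʊdeʒp/.
Syllabifying with onset maximization leaves /w/, /ʒ/, /p/ stranded (no codas are permitted; onsets are limited to one consonant).
Each unlicensed consonant becomes the onset of a new syllable: /w/ → /wa/, /ʒ/ → /ʒa/, /p/ → /pa/.

waðɔfoxʊdeʒapa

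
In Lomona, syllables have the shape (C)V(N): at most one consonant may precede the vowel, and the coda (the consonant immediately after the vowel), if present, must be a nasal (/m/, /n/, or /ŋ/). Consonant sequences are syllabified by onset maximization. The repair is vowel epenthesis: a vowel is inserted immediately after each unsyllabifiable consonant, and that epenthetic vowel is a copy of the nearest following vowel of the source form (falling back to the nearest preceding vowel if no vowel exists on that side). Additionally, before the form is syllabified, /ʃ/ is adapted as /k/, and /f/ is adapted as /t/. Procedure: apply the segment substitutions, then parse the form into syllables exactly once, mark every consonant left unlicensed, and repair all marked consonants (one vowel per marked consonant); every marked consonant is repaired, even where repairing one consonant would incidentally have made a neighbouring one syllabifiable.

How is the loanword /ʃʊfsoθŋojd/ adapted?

Substitution: /ʃ/ → /k/, /f/ → /t/, giving /kʊtsoθŋojd/.
Syllabifying with onset maximization leaves /t/, /θ/, /j/, /d/ stranded (only a nasal (/m/, /n/, or /ŋ/) is licensed in coda position; onsets are limited to one consonant).
Epenthesis after each stranded consonant: /t/ → /to/, /θ/ → /θo/, /j/ → /jo/, /d/ → /do/.

kʊtosoθoŋojodo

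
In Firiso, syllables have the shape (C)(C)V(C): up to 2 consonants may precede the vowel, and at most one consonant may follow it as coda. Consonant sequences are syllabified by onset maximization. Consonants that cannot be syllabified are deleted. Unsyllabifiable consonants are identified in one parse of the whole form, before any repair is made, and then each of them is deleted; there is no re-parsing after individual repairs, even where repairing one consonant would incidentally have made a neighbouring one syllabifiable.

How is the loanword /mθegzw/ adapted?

The consonants /z/, /w/ cannot be parsed into a legal (C)(C)V(C) syllable (at most one coda consonant is licensed; onsets may contain at most 2 consonants).
Each unlicensed consonant is deleted: /z/, /w/.

mθeg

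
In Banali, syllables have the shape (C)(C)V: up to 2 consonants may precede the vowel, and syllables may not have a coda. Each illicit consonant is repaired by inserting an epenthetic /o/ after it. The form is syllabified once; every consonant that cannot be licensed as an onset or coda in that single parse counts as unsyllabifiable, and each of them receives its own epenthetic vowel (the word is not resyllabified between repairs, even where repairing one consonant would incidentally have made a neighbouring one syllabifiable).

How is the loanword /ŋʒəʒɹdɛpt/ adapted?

ŋʒəʒoɹdɛpoto

The consonants /ʒ/, /p/, /t/ cannot be parsed into a legal (C)(C)V syllable (no codas are permitted; onsets may contain at most 2 consonants).
Inserting the epenthetic vowel yields /ʒ/ → /ʒo/, /p/ → /po/, /t/ → /to/.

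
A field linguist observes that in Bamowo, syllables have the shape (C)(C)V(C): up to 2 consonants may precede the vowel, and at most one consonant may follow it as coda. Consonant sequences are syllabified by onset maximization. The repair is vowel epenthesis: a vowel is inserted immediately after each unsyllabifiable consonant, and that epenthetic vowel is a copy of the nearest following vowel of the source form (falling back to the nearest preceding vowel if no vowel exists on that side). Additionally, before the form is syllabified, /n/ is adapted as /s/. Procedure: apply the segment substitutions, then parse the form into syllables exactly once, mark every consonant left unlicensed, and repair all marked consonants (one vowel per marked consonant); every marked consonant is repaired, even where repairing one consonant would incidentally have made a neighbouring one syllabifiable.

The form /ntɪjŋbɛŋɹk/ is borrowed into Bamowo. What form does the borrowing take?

stɪjŋbɛŋɹɛkɛ

Substitution: /n/ → /s/, giving /stɪjŋbɛŋɹk/.
Under (C)(C)V(C), the unsyllabifiable consonants are /ɹ/, /k/ (at most one coda consonant is licensed; onsets may contain at most 2 consonants).
Each unlicensed consonant becomes the onset of a new syllable: /ɹ/ → /ɹɛ/, /k/ → /kɛ/.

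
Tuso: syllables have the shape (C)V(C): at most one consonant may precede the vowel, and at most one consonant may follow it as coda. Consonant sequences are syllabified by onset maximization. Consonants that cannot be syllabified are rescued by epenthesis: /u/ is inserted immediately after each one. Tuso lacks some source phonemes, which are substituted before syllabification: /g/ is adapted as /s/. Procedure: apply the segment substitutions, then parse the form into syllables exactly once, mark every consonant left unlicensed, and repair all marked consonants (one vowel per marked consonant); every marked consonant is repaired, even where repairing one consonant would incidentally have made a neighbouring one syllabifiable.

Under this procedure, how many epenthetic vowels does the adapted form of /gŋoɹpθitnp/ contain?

After substitution the input is /sŋoɹpθitnp/.
The unsyllabifiable consonants are /s/, /p/, /n/, /p/; each receives one epenthetic vowel.

4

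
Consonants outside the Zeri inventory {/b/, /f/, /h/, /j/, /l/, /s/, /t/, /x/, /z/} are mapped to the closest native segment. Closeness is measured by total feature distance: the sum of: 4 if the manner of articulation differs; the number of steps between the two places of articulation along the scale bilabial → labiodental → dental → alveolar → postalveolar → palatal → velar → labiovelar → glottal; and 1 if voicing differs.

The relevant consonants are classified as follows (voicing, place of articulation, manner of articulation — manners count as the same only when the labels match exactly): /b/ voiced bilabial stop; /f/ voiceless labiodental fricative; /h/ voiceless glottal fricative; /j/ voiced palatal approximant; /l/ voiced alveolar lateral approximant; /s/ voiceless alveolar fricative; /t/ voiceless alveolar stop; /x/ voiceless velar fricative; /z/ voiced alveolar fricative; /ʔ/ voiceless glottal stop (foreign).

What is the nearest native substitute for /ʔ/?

h

/h/ is closest: manner differs (stop→fricative, +4), place distance 0 (glottal→glottal), same voicing; total 4. Next closest is /t/ at distance 5.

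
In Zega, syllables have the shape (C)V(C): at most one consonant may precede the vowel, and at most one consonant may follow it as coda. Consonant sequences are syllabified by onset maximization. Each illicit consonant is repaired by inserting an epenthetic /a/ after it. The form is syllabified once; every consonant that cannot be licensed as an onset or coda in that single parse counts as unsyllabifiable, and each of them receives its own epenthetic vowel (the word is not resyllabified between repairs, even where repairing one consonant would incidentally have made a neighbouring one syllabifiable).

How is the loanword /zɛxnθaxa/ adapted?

Syllabifying with onset maximization leaves /n/ stranded (at most one coda consonant is licensed; onsets are limited to one consonant).
Inserting the epenthetic vowel yields /n/ → /na/.

zɛxnaθaxa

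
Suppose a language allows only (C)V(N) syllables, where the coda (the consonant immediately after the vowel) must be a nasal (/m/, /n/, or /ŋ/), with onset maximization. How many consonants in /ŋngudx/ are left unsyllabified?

Syllabifying with onset maximization leaves /ŋ/, /n/, /d/, /x/ stranded (only a nasal (/m/, /n/, or /ŋ/) is licensed in coda position; onsets are limited to one consonant).

4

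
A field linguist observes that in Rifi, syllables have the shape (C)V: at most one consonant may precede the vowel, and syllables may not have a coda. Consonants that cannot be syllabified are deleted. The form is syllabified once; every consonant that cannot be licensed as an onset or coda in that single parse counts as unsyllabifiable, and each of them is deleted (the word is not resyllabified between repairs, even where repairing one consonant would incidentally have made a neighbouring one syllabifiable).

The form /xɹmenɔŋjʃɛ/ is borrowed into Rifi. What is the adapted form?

menɔʃɛ

Under (C)V, the unsyllabifiable consonants are /x/, /ɹ/, /ŋ/, /j/ (no codas are permitted; onsets are limited to one consonant).
Deleting the stranded consonants removes /x/, /ɹ/, /ŋ/, /j/.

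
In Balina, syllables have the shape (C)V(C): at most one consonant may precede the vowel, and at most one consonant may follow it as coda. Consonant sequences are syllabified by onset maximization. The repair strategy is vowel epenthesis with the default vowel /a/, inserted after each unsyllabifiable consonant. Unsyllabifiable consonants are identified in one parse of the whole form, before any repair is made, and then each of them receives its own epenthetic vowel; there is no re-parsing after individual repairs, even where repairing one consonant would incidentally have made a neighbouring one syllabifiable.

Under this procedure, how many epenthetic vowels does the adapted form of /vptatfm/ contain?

The unsyllabifiable consonants are /v/, /p/, /f/, /m/; each receives one epenthetic vowel.

4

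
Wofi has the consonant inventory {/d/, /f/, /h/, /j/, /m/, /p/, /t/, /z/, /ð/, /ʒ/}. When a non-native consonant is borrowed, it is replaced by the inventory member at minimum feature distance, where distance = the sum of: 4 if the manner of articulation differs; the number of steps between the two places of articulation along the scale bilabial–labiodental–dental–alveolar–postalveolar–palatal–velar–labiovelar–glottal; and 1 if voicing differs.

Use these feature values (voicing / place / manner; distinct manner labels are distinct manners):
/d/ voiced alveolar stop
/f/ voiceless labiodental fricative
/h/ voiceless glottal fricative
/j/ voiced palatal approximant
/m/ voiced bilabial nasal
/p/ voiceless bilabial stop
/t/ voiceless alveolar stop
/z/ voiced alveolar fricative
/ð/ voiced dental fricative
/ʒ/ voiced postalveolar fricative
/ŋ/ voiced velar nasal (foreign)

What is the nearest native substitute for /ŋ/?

j

/j/ is closest: manner differs (nasal→approximant, +4), place distance 1 (velar→palatal), same voicing; total 5. Next closest is /m/ at distance 6.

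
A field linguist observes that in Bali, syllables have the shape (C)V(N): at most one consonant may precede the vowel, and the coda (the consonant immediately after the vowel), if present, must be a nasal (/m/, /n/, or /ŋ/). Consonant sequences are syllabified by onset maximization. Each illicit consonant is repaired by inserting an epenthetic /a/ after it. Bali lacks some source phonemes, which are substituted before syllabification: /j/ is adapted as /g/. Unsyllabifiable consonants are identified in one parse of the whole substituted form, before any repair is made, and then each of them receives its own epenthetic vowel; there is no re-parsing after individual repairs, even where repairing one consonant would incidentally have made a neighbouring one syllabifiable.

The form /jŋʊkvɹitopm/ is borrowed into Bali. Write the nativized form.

Substitution: /j/ → /g/, giving /gŋʊkvɹitopm/.
Syllabifying with onset maximization leaves /g/, /k/, /v/, /p/, /m/ stranded (only a nasal (/m/, /n/, or /ŋ/) is licensed in coda position; onsets are limited to one consonant).
Each unlicensed consonant becomes the onset of a new syllable: /g/ → /ga/, /k/ → /ka/, /v/ → /va/, /p/ → /pa/, /m/ → /ma/.

gaŋʊkavaɹitopama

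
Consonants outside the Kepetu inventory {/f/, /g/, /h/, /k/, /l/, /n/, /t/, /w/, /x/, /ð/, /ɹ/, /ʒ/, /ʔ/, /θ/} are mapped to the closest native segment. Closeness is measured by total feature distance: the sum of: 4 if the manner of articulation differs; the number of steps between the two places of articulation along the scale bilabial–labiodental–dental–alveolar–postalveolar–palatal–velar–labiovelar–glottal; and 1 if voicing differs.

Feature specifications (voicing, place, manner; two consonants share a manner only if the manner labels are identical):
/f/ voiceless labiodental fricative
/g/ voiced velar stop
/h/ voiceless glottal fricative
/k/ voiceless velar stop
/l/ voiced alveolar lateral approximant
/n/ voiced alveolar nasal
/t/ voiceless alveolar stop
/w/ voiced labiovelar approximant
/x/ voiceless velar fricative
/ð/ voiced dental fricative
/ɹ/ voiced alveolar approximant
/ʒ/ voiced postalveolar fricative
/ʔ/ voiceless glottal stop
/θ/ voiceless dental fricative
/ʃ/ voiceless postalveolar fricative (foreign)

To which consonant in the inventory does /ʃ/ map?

/ʒ/ is closest: same manner (fricative), place distance 0 (postalveolar→postalveolar), voicing differs (+1); total 1. Next closest is /x/ at distance 2.

ʒ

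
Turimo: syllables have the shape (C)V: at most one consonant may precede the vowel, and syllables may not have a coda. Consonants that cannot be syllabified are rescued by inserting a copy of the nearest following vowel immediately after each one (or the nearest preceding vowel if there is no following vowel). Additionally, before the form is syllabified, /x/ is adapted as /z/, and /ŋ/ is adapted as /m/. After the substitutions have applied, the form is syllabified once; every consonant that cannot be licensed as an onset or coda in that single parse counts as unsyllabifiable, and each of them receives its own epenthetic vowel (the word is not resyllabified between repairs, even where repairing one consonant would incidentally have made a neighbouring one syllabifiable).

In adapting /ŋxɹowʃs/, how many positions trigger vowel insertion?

After substitution the input is /mzɹowʃs/.
The unsyllabifiable consonants are /m/, /z/, /w/, /ʃ/, /s/; each receives one epenthetic vowel.

5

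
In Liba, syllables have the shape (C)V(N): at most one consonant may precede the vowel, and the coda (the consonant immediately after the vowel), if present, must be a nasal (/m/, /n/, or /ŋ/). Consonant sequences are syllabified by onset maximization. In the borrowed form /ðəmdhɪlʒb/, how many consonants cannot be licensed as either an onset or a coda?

4

Under (C)V(N), the unsyllabifiable consonants are /d/, /l/, /ʒ/, /b/ (only a nasal (/m/, /n/, or /ŋ/) is licensed in coda position; onsets are limited to one consonant).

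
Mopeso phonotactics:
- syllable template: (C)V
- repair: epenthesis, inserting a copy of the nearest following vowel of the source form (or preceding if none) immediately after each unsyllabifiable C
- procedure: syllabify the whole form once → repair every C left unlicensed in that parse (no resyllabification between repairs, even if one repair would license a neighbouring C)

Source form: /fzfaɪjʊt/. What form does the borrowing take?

fazafaɪjʊtʊ

Syllabifying with onset maximization leaves /f/, /z/, /t/ stranded (no codas are permitted; onsets are limited to one consonant).
Inserting the epenthetic vowel yields /f/ → /fa/, /z/ → /za/, /t/ → /tʊ/.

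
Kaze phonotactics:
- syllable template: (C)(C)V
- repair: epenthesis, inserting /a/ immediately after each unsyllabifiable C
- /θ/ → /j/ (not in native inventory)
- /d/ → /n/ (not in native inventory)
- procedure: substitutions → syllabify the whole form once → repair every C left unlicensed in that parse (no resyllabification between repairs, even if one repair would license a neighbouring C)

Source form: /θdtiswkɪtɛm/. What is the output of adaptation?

Substitution: /θ/ → /j/, /d/ → /n/, giving /jntiswkɪtɛm/.
Under (C)(C)V, the unsyllabifiable consonants are /j/, /s/, /m/ (no codas are permitted; onsets may contain at most 2 consonants).
Inserting the epenthetic vowel yields /j/ → /ja/, /s/ → /sa/, /m/ → /ma/.

jantisawkɪtɛma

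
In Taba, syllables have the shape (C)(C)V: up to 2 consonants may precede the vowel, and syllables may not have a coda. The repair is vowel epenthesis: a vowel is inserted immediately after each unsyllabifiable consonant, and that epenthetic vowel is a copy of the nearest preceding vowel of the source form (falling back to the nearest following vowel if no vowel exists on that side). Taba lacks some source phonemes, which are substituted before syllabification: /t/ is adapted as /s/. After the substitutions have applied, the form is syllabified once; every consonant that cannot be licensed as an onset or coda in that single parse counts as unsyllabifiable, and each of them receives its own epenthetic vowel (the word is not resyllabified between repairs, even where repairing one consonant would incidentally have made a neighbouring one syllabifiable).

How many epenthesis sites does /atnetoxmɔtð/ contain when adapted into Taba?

2

After substitution the input is /asnesoxmɔsð/.
The unsyllabifiable consonants are /s/, /ð/; each receives one epenthetic vowel.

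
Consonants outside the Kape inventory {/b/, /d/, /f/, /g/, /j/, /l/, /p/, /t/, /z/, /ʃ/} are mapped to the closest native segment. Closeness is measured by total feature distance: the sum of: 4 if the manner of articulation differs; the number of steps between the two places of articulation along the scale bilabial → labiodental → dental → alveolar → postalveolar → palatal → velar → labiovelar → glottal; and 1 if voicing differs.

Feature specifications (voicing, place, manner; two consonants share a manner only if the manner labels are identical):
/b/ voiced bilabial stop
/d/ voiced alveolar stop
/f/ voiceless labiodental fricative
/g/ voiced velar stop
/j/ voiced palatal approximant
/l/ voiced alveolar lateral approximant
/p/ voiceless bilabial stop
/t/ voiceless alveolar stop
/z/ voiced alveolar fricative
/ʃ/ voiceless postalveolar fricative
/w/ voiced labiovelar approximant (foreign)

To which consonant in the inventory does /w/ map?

j

/j/ is closest: same manner (approximant), place distance 2 (labiovelar→palatal), same voicing; total 2. Next closest is /g/ at distance 5.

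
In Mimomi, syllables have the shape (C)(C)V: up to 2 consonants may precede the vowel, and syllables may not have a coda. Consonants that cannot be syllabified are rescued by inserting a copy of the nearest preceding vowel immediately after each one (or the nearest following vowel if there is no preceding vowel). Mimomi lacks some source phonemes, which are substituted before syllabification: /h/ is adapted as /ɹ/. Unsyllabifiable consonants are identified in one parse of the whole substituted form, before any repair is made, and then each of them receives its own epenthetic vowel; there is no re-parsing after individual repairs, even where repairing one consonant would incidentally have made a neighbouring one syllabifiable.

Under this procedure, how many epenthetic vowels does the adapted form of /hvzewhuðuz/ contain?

2

After substitution the input is /ɹvzewɹuðuz/.
The unsyllabifiable consonants are /ɹ/, /z/; each receives one epenthetic vowel.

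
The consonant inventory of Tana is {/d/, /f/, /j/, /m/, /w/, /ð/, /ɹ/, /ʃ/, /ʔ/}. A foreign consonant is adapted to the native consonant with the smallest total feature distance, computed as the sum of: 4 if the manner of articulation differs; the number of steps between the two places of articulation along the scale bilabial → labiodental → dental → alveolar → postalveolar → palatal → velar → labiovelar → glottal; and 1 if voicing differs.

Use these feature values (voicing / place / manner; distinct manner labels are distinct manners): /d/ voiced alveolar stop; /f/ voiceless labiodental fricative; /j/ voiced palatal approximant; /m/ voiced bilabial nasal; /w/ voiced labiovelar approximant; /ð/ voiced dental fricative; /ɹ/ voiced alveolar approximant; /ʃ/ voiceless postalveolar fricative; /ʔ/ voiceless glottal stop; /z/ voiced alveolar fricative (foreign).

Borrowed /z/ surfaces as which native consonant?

ð

/ð/ is closest: same manner (fricative), place distance 1 (alveolar→dental), same voicing; total 1. Next closest is /ʃ/ at distance 2.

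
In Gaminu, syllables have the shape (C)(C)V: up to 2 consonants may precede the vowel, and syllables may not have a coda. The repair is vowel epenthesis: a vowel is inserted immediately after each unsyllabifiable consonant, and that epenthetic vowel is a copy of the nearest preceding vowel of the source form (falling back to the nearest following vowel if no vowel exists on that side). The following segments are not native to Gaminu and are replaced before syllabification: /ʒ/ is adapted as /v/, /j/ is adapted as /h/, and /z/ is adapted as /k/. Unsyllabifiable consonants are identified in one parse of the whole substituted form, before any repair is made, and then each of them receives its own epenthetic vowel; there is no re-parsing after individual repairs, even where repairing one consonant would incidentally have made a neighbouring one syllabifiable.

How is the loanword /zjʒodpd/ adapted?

Substitution: /z/ → /k/, /j/ → /h/, /ʒ/ → /v/, giving /khvodpd/.
The consonants /k/, /d/, /p/, /d/ cannot be parsed into a legal (C)(C)V syllable (no codas are permitted; onsets may contain at most 2 consonants).
Epenthesis after each stranded consonant: /k/ → /ko/, /d/ → /do/, /p/ → /po/, /d/ → /do/.

kohvodopodo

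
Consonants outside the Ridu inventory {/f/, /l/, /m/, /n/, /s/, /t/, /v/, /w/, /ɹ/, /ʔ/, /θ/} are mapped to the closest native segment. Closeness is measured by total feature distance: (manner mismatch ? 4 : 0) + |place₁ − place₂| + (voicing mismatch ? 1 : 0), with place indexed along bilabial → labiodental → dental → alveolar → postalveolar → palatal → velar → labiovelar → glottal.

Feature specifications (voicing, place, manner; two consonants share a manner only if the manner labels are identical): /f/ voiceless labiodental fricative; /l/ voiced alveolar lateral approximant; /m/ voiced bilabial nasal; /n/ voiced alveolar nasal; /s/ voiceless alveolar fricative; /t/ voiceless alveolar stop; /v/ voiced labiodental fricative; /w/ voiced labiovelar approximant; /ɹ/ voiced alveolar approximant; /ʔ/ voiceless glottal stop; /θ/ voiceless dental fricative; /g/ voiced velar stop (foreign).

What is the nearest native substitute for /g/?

/ʔ/ is closest: same manner (stop), place distance 2 (velar→glottal), voicing differs (+1); total 3. Next closest is /t/ at distance 4.

ʔ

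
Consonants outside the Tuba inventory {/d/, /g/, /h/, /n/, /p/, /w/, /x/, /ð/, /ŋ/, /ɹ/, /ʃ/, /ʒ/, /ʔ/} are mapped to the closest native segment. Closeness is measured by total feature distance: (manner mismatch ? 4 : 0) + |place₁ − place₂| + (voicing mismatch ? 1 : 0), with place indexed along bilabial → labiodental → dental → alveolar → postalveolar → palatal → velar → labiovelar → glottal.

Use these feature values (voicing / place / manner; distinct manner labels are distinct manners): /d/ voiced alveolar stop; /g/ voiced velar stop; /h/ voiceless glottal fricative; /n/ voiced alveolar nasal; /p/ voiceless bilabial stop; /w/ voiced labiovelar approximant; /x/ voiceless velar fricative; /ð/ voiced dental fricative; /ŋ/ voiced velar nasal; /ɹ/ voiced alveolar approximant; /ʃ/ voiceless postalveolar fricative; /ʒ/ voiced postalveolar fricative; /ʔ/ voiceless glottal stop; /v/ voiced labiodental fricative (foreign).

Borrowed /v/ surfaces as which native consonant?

ð

/ð/ is closest: same manner (fricative), place distance 1 (labiodental→dental), same voicing; total 1. Next closest is /ʒ/ at distance 3.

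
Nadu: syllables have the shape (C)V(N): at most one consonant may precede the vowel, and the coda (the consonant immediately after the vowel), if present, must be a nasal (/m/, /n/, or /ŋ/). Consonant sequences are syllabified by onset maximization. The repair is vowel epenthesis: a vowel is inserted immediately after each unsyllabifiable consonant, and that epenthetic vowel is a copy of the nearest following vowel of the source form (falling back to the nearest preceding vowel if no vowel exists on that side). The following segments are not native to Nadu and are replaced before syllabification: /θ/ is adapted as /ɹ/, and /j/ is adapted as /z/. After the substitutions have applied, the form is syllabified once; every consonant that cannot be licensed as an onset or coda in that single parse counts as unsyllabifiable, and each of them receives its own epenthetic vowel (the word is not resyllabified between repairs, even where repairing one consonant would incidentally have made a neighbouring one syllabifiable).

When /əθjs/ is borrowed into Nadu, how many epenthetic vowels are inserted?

3

After substitution the input is /əɹzs/.
The unsyllabifiable consonants are /ɹ/, /z/, /s/; each receives one epenthetic vowel.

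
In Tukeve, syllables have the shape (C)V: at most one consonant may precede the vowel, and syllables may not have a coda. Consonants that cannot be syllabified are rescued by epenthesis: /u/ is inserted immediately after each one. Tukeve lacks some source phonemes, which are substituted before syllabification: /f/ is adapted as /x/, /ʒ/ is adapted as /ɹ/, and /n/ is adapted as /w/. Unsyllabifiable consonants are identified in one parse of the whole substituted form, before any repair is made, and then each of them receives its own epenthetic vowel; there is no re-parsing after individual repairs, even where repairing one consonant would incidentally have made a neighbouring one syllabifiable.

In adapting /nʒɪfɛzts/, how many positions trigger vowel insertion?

4

After substitution the input is /wɹɪxɛzts/.
The unsyllabifiable consonants are /w/, /z/, /t/, /s/; each receives one epenthetic vowel.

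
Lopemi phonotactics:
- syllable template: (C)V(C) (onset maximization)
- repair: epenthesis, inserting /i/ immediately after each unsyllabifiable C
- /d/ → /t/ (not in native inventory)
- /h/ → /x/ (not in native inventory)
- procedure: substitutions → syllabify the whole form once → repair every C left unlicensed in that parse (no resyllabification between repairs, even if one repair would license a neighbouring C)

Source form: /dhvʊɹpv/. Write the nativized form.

Substitution: /d/ → /t/, /h/ → /x/, giving /txvʊɹpv/.
Under (C)V(C), the unsyllabifiable consonants are /t/, /x/, /p/, /v/ (at most one coda consonant is licensed; onsets are limited to one consonant).
Inserting the epenthetic vowel yields /t/ → /ti/, /x/ → /xi/, /p/ → /pi/, /v/ → /vi/.

tixivʊɹpivi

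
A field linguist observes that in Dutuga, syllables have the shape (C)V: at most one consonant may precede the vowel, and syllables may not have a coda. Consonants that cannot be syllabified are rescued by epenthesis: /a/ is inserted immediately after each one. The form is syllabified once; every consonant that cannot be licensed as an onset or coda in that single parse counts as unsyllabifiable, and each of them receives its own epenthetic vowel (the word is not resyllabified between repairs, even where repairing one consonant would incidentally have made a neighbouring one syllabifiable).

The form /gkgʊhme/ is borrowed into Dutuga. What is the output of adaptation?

The consonants /g/, /k/, /h/ cannot be parsed into a legal (C)V syllable (no codas are permitted; onsets are limited to one consonant).
Epenthesis after each stranded consonant: /g/ → /ga/, /k/ → /ka/, /h/ → /ha/.

gakagʊhame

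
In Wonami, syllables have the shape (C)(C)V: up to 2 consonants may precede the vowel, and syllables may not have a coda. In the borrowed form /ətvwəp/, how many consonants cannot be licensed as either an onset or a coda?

Under (C)(C)V, the unsyllabifiable consonants are /t/, /p/ (no codas are permitted; onsets may contain at most 2 consonants).

2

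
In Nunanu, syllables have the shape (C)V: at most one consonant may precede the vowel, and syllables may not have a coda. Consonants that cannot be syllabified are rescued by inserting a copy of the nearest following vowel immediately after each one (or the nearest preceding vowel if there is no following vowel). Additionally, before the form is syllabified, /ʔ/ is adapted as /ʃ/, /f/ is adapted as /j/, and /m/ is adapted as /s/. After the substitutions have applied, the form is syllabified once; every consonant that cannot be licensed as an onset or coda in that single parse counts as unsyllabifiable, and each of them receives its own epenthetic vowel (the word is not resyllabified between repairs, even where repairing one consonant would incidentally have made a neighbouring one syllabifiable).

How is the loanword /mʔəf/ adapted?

səʃəjə

Substitution: /m/ → /s/, /ʔ/ → /ʃ/, /f/ → /j/, giving /sʃəj/.
Under (C)V, the unsyllabifiable consonants are /s/, /j/ (no codas are permitted; onsets are limited to one consonant).
Inserting the epenthetic vowel yields /s/ → /sə/, /j/ → /jə/.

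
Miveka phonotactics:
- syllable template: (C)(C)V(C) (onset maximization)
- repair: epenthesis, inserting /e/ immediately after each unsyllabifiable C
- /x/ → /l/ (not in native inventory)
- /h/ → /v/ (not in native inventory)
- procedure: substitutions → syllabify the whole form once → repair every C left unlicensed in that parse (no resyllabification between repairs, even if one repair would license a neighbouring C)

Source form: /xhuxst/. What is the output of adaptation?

lvulsete

Substitution: /x/ → /l/, /h/ → /v/, giving /lvulst/.
Syllabifying with onset maximization leaves /s/, /t/ stranded (at most one coda consonant is licensed; onsets may contain at most 2 consonants).
Inserting the epenthetic vowel yields /s/ → /se/, /t/ → /te/.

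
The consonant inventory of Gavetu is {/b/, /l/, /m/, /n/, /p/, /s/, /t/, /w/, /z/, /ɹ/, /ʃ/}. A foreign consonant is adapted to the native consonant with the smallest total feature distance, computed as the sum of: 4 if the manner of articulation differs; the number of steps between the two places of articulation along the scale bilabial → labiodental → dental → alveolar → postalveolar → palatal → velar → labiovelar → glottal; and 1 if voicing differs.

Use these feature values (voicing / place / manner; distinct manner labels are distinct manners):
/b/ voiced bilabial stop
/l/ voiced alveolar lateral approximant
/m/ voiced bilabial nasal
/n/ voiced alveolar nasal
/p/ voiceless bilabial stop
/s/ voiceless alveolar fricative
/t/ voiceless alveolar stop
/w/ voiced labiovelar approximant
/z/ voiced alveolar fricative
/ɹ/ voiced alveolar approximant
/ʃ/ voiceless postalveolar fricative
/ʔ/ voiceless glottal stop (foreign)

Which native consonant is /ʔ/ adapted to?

/t/ is closest: same manner (stop), place distance 5 (glottal→alveolar), same voicing; total 5. Next closest is /w/ at distance 6.

t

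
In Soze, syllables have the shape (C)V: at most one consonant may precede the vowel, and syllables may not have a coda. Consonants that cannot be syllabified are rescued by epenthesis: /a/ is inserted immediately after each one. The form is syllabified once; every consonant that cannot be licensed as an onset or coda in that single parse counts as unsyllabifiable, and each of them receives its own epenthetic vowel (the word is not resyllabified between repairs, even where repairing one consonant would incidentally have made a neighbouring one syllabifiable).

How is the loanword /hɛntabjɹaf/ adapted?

Under (C)V, the unsyllabifiable consonants are /n/, /b/, /j/, /f/ (no codas are permitted; onsets are limited to one consonant).
Inserting the epenthetic vowel yields /n/ → /na/, /b/ → /ba/, /j/ → /ja/, /f/ → /fa/.

hɛnatabajaɹafa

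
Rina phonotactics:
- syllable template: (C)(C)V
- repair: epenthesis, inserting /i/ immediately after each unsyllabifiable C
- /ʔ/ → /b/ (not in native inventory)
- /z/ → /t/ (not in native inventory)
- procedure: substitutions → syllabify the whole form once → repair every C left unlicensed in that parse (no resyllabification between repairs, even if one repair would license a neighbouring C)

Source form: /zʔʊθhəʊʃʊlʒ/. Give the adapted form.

Substitution: /z/ → /t/, /ʔ/ → /b/, giving /tbʊθhəʊʃʊlʒ/.
Syllabifying with onset maximization leaves /l/, /ʒ/ stranded (no codas are permitted; onsets may contain at most 2 consonants).
Epenthesis after each stranded consonant: /l/ → /li/, /ʒ/ → /ʒi/.

tbʊθhəʊʃʊliʒi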